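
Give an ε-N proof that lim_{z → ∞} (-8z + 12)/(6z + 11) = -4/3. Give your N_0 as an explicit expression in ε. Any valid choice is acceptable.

N_0 = (40/9)/ε

Suppose ε > 0. We seek N_0 > 0 such that z > N_0 implies |(-8z + 12)/(6z + 11) + 4/3| < ε.
(-8z + 12)/(6z + 11) + 4/3 = (6(-8z + 12) − (-8)(6z + 11)) / (6(6z + 11)) = 160/(6(6z + 11)).
For z > 0 we have 6z + 11 > 6z, so |(-8z + 12)/(6z + 11) + 4/3| = 160/(6(6z + 11)) < 160/(6·6z) = (40/9)/z.
Thus |(-8z + 12)/(6z + 11) + 4/3| < ε whenever z > (40/9)/ε.
Take N_0 = (40/9)/ε. If z > N_0 then |(-8z + 12)/(6z + 11) + 4/3| < (40/9)/z < ε.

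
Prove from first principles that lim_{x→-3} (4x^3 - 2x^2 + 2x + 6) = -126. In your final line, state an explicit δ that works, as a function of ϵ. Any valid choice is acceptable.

δ = min(1, ϵ/164)

Let ϵ > 0 be given. We want δ > 0 such that 0 < |x + 3| < δ implies |(4x^3 - 2x^2 + 2x + 6) + 126| < ϵ.
(4x^3 - 2x^2 + 2x + 6) + 126 = 4x^3 - 2x^2 + 2x + 132 = (x + 3)(4x^2 - 14x + 44).
So |(4x^3 - 2x^2 + 2x + 6) + 126| = |x + 3|·|4x^2 - 14x + 44|.
Require δ ≤ 1. Then |x + 3| < 1 gives |x| < 4, and by the triangle inequality |4x^2 - 14x + 44| ≤ 4·4^2 + 14·4 + 44 = 164.
Hence |(4x^3 - 2x^2 + 2x + 6) + 126| ≤ 164|x + 3| < ϵ provided |x + 3| < ϵ/164.
Choosing δ = min(1, ϵ/164) ensures both conditions, hence |(4x^3 - 2x^2 + 2x + 6) + 126| < ϵ.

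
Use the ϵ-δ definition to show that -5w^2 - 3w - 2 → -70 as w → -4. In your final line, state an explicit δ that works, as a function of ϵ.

δ = min(1, ϵ/42)

Suppose ϵ > 0. We want δ > 0 such that 0 < |w + 4| < δ implies |(-5w^2 - 3w - 2) + 70| < ϵ.
(-5w^2 - 3w - 2) + 70 = -5w^2 - 3w + 68 = (w + 4)(-5w + 17).
So |(-5w^2 - 3w - 2) + 70| = |w + 4|·|-5w + 17|.
Require δ ≤ 1. Then |w + 4| < 1 gives |w| < 5, and by the triangle inequality |-5w + 17| ≤ 5·5 + 17 = 42.
Hence |(-5w^2 - 3w - 2) + 70| ≤ 42|w + 4| < ϵ provided |w + 4| < ϵ/42.
Choosing δ = min(1, ϵ/42) ensures both conditions, hence |(-5w^2 - 3w - 2) + 70| < ϵ.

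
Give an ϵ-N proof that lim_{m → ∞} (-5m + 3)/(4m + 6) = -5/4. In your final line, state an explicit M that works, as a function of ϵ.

M = (21/8)/ϵ

Let ϵ > 0. For m ≥ 1, |(-5m + 3)/(4m + 6) + 5/4| = |42|/(4(4m + 6)) = 42/(4(4m + 6)).
Since 4m + 6 ≥ 4m for m ≥ 1, this is ≤ 42/(4·4m) = (21/8)/m.
So |(-5m + 3)/(4m + 6) + 5/4| < ϵ whenever m > (21/8)/ϵ.
Take M = (21/8)/ϵ. If m > M then |(-5m + 3)/(4m + 6) + 5/4| ≤ (21/8)/m < ϵ.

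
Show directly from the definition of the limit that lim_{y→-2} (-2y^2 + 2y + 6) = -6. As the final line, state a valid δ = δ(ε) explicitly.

δ = min(1, ε/12)

Let ε > 0 be given. We want δ > 0 such that 0 < |y + 2| < δ implies |(-2y^2 + 2y + 6) + 6| < ε.
(-2y^2 + 2y + 6) + 6 = -2y^2 + 2y + 12 = (y + 2)(-2y + 6).
So |(-2y^2 + 2y + 6) + 6| = |y + 2|·|-2y + 6|.
Assume first that |y + 2| < 1, so |y| < 3. Then |-2y + 6| ≤ 2·3 + 6 = 12.
Hence |(-2y^2 + 2y + 6) + 6| ≤ 12|y + 2| < ε provided |y + 2| < ε/12.
Choosing δ = min(1, ε/12) ensures both conditions, hence |(-2y^2 + 2y + 6) + 6| < ε.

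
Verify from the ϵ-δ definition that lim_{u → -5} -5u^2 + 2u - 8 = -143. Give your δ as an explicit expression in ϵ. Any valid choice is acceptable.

Let ϵ > 0. We want δ > 0 such that 0 < |u + 5| < δ implies |(-5u^2 + 2u - 8) + 143| < ϵ.
(-5u^2 + 2u - 8) + 143 = -5u^2 + 2u + 135 = (u + 5)(-5u + 27).
So |(-5u^2 + 2u - 8) + 143| = |u + 5|·|-5u + 27|.
Require δ ≤ 1. Then |u + 5| < 1 gives |u| < 6, and by the triangle inequality |-5u + 27| ≤ 5·6 + 27 = 57.
Hence |(-5u^2 + 2u - 8) + 143| ≤ 57|u + 5| < ϵ provided |u + 5| < ϵ/57.
Take δ = min(1, ϵ/57). Then 0 < |u + 5| < δ gives both |u + 5| < 1 and |u + 5| < ϵ/57, so |(-5u^2 + 2u - 8) + 143| < ϵ.

δ = min(1, ϵ/57)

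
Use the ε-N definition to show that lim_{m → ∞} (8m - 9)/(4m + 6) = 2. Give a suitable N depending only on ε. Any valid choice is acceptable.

Fix ε > 0. For m ≥ 1, |(8m - 9)/(4m + 6) − 2| = |-84|/(4(4m + 6)) = 84/(4(4m + 6)).
Since 4m + 6 ≥ 4m for m ≥ 1, this is ≤ 84/(4·4m) = (21/4)/m.
So |(8m - 9)/(4m + 6) − 2| < ε whenever m > (21/4)/ε.
Take N = (21/4)/ε. If m > N then |(8m - 9)/(4m + 6) − 2| ≤ (21/4)/m < ε.

N = (21/4)/ε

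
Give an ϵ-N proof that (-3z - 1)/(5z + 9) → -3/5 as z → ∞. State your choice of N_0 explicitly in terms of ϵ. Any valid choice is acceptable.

Let ϵ > 0 be given. We seek N_0 > 0 such that z > N_0 implies |(-3z - 1)/(5z + 9) + 3/5| < ϵ.
(-3z - 1)/(5z + 9) + 3/5 = (5(-3z - 1) − (-3)(5z + 9)) / (5(5z + 9)) = 22/(5(5z + 9)).
For z > 0 we have 5z + 9 > 5z, so |(-3z - 1)/(5z + 9) + 3/5| = 22/(5(5z + 9)) < 22/(5·5z) = (22/25)/z.
Thus |(-3z - 1)/(5z + 9) + 3/5| < ϵ whenever z > (22/25)/ϵ.
Take N_0 = (22/25)/ϵ. If z > N_0 then |(-3z - 1)/(5z + 9) + 3/5| < (22/25)/z < ϵ.

N_0 = (22/25)/ϵ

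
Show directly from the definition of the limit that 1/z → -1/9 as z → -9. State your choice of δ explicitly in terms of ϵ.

Let ϵ > 0 be given. We seek δ > 0 such that 0 < |z + 9| < δ implies |1/z + 1/9| < ϵ.
|1/z + 1/9| = |-9 − z|/(9·|z|) = |z + 9|/(9|z|).
Restrict δ ≤ 9/2. Then |z + 9| < 9/2 gives |z| > 9/2, so 9|z| > 81/2.
Then |1/z + 1/9| < |z + 9|/(81/2), which is < ϵ when |z + 9| < (81/2)ϵ.
Take δ = min(9/2, (81/2)ϵ). Then 0 < |z + 9| < δ gives both |z + 9| < 9/2 and |z + 9| < (81/2)ϵ, so |1/z + 1/9| < ϵ.

δ = min(9/2, (81/2)ϵ)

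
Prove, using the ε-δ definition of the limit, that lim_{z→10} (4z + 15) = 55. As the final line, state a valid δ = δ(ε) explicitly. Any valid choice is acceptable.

δ = ε/4

Suppose ε > 0. We need δ > 0 so that 0 < |z − 10| < δ implies |(4z + 15) − 55| < ε.
Since (4z + 15) − 55 = 4(z − 10), we have |(4z + 15) − 55| = 4|z − 10|.
So 4|z − 10| < ε exactly when |z − 10| < ε/4.
Choosing δ = ε/4 gives |(4z + 15) − 55| = 4|z − 10| < ε whenever |z − 10| < δ.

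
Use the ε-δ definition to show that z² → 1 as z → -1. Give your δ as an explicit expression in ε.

δ = min(1, ε/3)

Fix ε > 0. We seek δ > 0 with 0 < |z + 1| < δ ⇒ |z² − 1| < ε.
Factor: z² − 1 = (z + 1)(z - 1), so |z² − 1| = |z + 1|·|z - 1|.
Restrict δ ≤ 1. Then |z + 1| < 1 gives |z| < 2, so by the triangle inequality |z - 1| ≤ 2 + 1 = 3.
Hence |z² − 1| ≤ 3|z + 1|, which is < ε once |z + 1| < ε/3.
Take δ = min(1, ε/3). If 0 < |z + 1| < δ then both bounds hold and |z² − 1| ≤ 3|z + 1| < 3·(ε/3) = ε.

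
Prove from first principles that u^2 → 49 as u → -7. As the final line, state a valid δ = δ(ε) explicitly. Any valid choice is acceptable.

Fix ε > 0. We seek δ > 0 with 0 < |u + 7| < δ ⇒ |u^2 − 49| < ε.
Factor: u^2 − 49 = (u + 7)(u - 7), so |u^2 − 49| = |u + 7|·|u - 7|.
Restrict δ ≤ 1. Then |u + 7| < 1 gives |u| < 8, so by the triangle inequality |u - 7| ≤ 8 + 7 = 15.
Hence |u^2 − 49| ≤ 15|u + 7|, which is < ε once |u + 7| < ε/15.
Take δ = min(1, ε/15). If 0 < |u + 7| < δ then both bounds hold and |u^2 − 49| ≤ 15|u + 7| < 15·(ε/15) = ε.

δ = min(1, ε/15)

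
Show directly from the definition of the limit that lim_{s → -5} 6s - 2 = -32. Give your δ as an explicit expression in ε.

Fix ε > 0. We need δ > 0 so that 0 < |s + 5| < δ implies |(6s - 2) + 32| < ε.
Since (6s - 2) + 32 = 6(s + 5), we have |(6s - 2) + 32| = 6|s + 5|.
So 6|s + 5| < ε exactly when |s + 5| < ε/6.
Take δ = ε/6. If 0 < |s + 5| < δ then |(6s - 2) + 32| = 6|s + 5| < 6·(ε/6) = ε.

δ = ε/6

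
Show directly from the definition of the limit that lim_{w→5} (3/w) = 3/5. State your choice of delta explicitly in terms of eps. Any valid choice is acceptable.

delta = min(5/2, (25/6)eps)

Let eps > 0 be given. We seek delta > 0 such that 0 < |w − 5| < delta implies |3/w − (3/5)| < eps.
|3/w − (3/5)| = 3·|5 − w|/(5·|w|) = 3|w − 5|/(5|w|).
Restrict delta ≤ 5/2. Then |w − 5| < 5/2 gives |w| > 5/2, so 5|w| > 25/2.
Then |3/w − (3/5)| < 3|w − 5|/(25/2), which is < eps when |w − 5| < (25/6)eps.
Take delta = min(5/2, (25/6)eps). Then 0 < |w − 5| < delta gives both |w − 5| < 5/2 and |w − 5| < (25/6)eps, so |3/w − (3/5)| < eps.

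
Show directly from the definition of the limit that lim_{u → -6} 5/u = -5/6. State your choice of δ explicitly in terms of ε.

Let ε > 0 be given. We seek δ > 0 such that 0 < |u + 6| < δ implies |5/u + 5/6| < ε.
|5/u + 5/6| = 5·|-6 − u|/(6·|u|) = 5|u + 6|/(6|u|).
Require δ ≤ 3 so that |u| > 6 − 3 = 3, hence 6|u| > 18.
Then |5/u + 5/6| < 5|u + 6|/18, which is < ε when |u + 6| < (18/5)ε.
Take δ = min(3, (18/5)ε). Then 0 < |u + 6| < δ gives both |u + 6| < 3 and |u + 6| < (18/5)ε, so |5/u + 5/6| < ε.

δ = min(3, (18/5)ε)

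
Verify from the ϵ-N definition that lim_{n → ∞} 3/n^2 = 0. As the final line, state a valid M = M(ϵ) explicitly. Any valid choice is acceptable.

M = (3/ϵ)^{1/2}

Fix ϵ > 0. For n ≥ 1, |3/n^2 − 0| = 3/n^2.
3/n^2 < ϵ ⇔ n^2 > 3/ϵ ⇔ n > (3/ϵ)^{1/2}.
Take M = (3/ϵ)^{1/2}. Then n > M implies 3/n^2 < ϵ.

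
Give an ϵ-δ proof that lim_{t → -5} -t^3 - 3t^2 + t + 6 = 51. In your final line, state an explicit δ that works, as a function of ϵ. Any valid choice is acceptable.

Suppose ϵ > 0. We want δ > 0 such that 0 < |t + 5| < δ implies |(-t^3 - 3t^2 + t + 6) − 51| < ϵ.
(-t^3 - 3t^2 + t + 6) − 51 = -t^3 - 3t^2 + t - 45 = (t + 5)(-t^2 + 2t - 9).
So |(-t^3 - 3t^2 + t + 6) − 51| = |t + 5|·|-t^2 + 2t - 9|.
Assume first that |t + 5| < 1, so |t| < 6. Then |-t^2 + 2t - 9| ≤ 6^2 + 2·6 + 9 = 57.
Hence |(-t^3 - 3t^2 + t + 6) − 51| ≤ 57|t + 5| < ϵ provided |t + 5| < ϵ/57.
Take δ = min(1, ϵ/57). Then 0 < |t + 5| < δ gives both |t + 5| < 1 and |t + 5| < ϵ/57, so |(-t^3 - 3t^2 + t + 6) − 51| < ϵ.

δ = min(1, ϵ/57)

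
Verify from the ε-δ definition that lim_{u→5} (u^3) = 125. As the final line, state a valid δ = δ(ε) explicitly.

Let ε > 0 be given. We seek δ > 0 with 0 < |u − 5| < δ ⇒ |u^3 − 125| < ε.
Factor: u^3 − 125 = (u − 5)(u^2 + 5u + 25), so |u^3 − 125| = |u − 5|·|u^2 + 5u + 25|.
Impose δ ≤ 1 so that |u| < 6; then |u^2 + 5u + 25| ≤ 91.
Hence |u^3 − 125| ≤ 91|u − 5|, which is < ε once |u − 5| < ε/91.
Take δ = min(1, ε/91). If 0 < |u − 5| < δ then both bounds hold and |u^3 − 125| ≤ 91|u − 5| < 91·(ε/91) = ε.

δ = min(1, ε/91)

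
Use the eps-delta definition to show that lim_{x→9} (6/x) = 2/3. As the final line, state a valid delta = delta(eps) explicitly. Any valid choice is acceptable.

Suppose eps > 0. We seek delta > 0 such that 0 < |x − 9| < delta implies |6/x − (2/3)| < eps.
|6/x − (2/3)| = 6·|9 − x|/(9·|x|) = 6|x − 9|/(9|x|).
Require delta ≤ 9/2 so that |x| > 9 − 9/2 = 9/2, hence 9|x| > 81/2.
Then |6/x − (2/3)| < 6|x − 9|/(81/2), which is < eps when |x − 9| < (27/4)eps.
Take delta = min(9/2, (27/4)eps). Then 0 < |x − 9| < delta gives both |x − 9| < 9/2 and |x − 9| < (27/4)eps, so |6/x − (2/3)| < eps.

delta = min(9/2, (27/4)eps)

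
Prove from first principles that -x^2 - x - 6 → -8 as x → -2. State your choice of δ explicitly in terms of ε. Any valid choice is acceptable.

δ = min(1, ε/4)

Fix ε > 0. We want δ > 0 such that 0 < |x + 2| < δ implies |(-x^2 - x - 6) + 8| < ε.
(-x^2 - x - 6) + 8 = -x^2 - x + 2 = (x + 2)(-x + 1).
So |(-x^2 - x - 6) + 8| = |x + 2|·|-x + 1|.
Assume first that |x + 2| < 1, so |x| < 3. Then |-x + 1| ≤ 3 + 1 = 4.
Hence |(-x^2 - x - 6) + 8| ≤ 4|x + 2| < ε provided |x + 2| < ε/4.
Choosing δ = min(1, ε/4) ensures both conditions, hence |(-x^2 - x - 6) + 8| < ε.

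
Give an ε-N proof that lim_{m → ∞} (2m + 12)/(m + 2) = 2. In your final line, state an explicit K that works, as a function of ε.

K = 8/ε

Fix ε > 0. For m ≥ 1, |(2m + 12)/(m + 2) − 2| = |8|/((m + 2)) = 8/((m + 2)).
Since m + 2 ≥ m for m ≥ 1, this is ≤ 8/(m) = 8/m.
So |(2m + 12)/(m + 2) − 2| < ε whenever m > 8/ε.
Take K = 8/ε. If m > K then |(2m + 12)/(m + 2) − 2| ≤ 8/m < ε.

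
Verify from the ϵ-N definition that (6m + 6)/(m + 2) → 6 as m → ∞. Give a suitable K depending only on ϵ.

K = 6/ϵ

Let ϵ > 0 be given. For m ≥ 1, |(6m + 6)/(m + 2) − 6| = |-6|/((m + 2)) = 6/((m + 2)).
Since m + 2 ≥ m for m ≥ 1, this is ≤ 6/(m) = 6/m.
So |(6m + 6)/(m + 2) − 6| < ϵ whenever m > 6/ϵ.
Take K = 6/ϵ. If m > K then |(6m + 6)/(m + 2) − 6| ≤ 6/m < ϵ.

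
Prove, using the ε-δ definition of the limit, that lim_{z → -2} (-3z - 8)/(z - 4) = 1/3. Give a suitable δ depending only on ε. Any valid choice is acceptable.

δ = min(3, (9/10)ε)

Fix ε > 0. We want δ > 0 with 0 < |z + 2| < δ ⇒ |(-3z - 8)/(z - 4) − (1/3)| < ε.
Combining over a common denominator, (-3z - 8)/(z - 4) − (1/3) = [(-3z - 8)·(-6) − (-2)·(z - 4)] / [(-6)·(z - 4)] = 20(z + 2) / ((-6)(z - 4)).
So |(-3z - 8)/(z - 4) − (1/3)| = 20|z + 2| / (6·|z − 4|).
Require δ ≤ 3, so |z − 4| ≥ |-6| − |z + 2| > 6 − 3 = 3.
Hence |(-3z - 8)/(z - 4) − (1/3)| < 20|z + 2|/(6·3) = (10/9)|z + 2|, which is < ε once |z + 2| < (9/10)ε.
Take δ = min(3, (9/10)ε). Then 0 < |z + 2| < δ forces both bounds, so |(-3z - 8)/(z - 4) − (1/3)| < ε.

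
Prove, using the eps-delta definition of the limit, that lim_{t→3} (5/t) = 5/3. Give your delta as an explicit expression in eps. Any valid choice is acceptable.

Let eps > 0 be given. We seek delta > 0 such that 0 < |t − 3| < delta implies |5/t − (5/3)| < eps.
|5/t − (5/3)| = 5·|3 − t|/(3·|t|) = 5|t − 3|/(3|t|).
Restrict delta ≤ 3/2. Then |t − 3| < 3/2 gives |t| > 3/2, so 3|t| > 9/2.
Then |5/t − (5/3)| < 5|t − 3|/(9/2), which is < eps when |t − 3| < (9/10)eps.
Take delta = min(3/2, (9/10)eps). Then 0 < |t − 3| < delta gives both |t − 3| < 3/2 and |t − 3| < (9/10)eps, so |5/t − (5/3)| < eps.

delta = min(3/2, (9/10)eps)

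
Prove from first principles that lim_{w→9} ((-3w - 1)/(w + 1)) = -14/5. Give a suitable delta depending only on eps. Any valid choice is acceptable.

Fix eps > 0. We want delta > 0 with 0 < |w − 9| < delta ⇒ |(-3w - 1)/(w + 1) + 14/5| < eps.
Combining over a common denominator, (-3w - 1)/(w + 1) + 14/5 = [(-3w - 1)·10 − (-28)·(w + 1)] / [10·(w + 1)] = -2(w − 9) / (10(w + 1)).
So |(-3w - 1)/(w + 1) + 14/5| = 2|w − 9| / (10·|w + 1|).
Restrict delta ≤ 5. Then |w − 9| < 5 gives |w + 1| = |(w − 9) + 10| ≥ 10 − 5 = 5.
Hence |(-3w - 1)/(w + 1) + 14/5| < 2|w − 9|/(10·5) = (1/25)|w − 9|, which is < eps once |w − 9| < 25eps.
Take delta = min(5, 25eps). Then 0 < |w − 9| < delta forces both bounds, so |(-3w - 1)/(w + 1) + 14/5| < eps.

delta = min(5, 25eps)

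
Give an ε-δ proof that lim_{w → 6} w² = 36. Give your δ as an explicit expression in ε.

δ = min(1, ε/13)

Suppose ε > 0. We seek δ > 0 with 0 < |w − 6| < δ ⇒ |w² − 36| < ε.
Factor: w² − 36 = (w − 6)(w + 6), so |w² − 36| = |w − 6|·|w + 6|.
Impose δ ≤ 1 so that |w| < 7; then |w + 6| ≤ 13.
Hence |w² − 36| ≤ 13|w − 6|, which is < ε once |w − 6| < ε/13.
Take δ = min(1, ε/13). If 0 < |w − 6| < δ then both bounds hold and |w² − 36| ≤ 13|w − 6| < 13·(ε/13) = ε.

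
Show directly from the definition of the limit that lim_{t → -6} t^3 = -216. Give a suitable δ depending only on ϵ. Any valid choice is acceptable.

δ = min(2, ϵ/148)

Suppose ϵ > 0. We seek δ > 0 with 0 < |t + 6| < δ ⇒ |t^3 + 216| < ϵ.
Factor: t^3 + 216 = (t + 6)(t^2 - 6t + 36), so |t^3 + 216| = |t + 6|·|t^2 - 6t + 36|.
Impose δ ≤ 2 so that |t| < 8; then |t^2 - 6t + 36| ≤ 148.
Hence |t^3 + 216| ≤ 148|t + 6|, which is < ϵ once |t + 6| < ϵ/148.
Take δ = min(2, ϵ/148). If 0 < |t + 6| < δ then both bounds hold and |t^3 + 216| ≤ 148|t + 6| < 148·(ϵ/148) = ϵ.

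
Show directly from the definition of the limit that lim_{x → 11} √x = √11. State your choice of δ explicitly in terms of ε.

δ = min(11, √11·ε)

Let ε > 0 be given. We want δ > 0 such that 0 < |x − 11| < δ implies |√x − √11| < ε.
Rationalise: √x − √11 = (x − 11)/(√x + √11), so |√x − √11| = |x − 11|/(√x + √11).
Restrict δ ≤ 11 so that |x − 11| < 11 forces x > 0, and then √x + √11 > √11.
Hence |√x − √11| < |x − 11|/√11, which is < ε once |x − 11| < √11·ε.
Take δ = min(11, √11·ε). If 0 < |x − 11| < δ then x > 0 and |√x − √11| < |x − 11|/√11 < ε.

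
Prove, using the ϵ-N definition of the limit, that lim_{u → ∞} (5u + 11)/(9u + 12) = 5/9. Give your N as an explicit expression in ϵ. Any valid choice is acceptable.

Fix ϵ > 0. We seek N > 0 such that u > N implies |(5u + 11)/(9u + 12) − (5/9)| < ϵ.
(5u + 11)/(9u + 12) − (5/9) = (9(5u + 11) − 5(9u + 12)) / (9(9u + 12)) = 39/(9(9u + 12)).
For u > 0 we have 9u + 12 > 9u, so |(5u + 11)/(9u + 12) − (5/9)| = 39/(9(9u + 12)) < 39/(9·9u) = (13/27)/u.
Thus |(5u + 11)/(9u + 12) − (5/9)| < ϵ whenever u > (13/27)/ϵ.
Take N = (13/27)/ϵ. If u > N then |(5u + 11)/(9u + 12) − (5/9)| < (13/27)/u < ϵ.

N = (13/27)/ϵ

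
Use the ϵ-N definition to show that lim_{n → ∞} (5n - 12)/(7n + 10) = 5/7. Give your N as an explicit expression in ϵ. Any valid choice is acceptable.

Fix ϵ > 0. For n ≥ 1, |(5n - 12)/(7n + 10) − (5/7)| = |-134|/(7(7n + 10)) = 134/(7(7n + 10)).
Since 7n + 10 ≥ 7n for n ≥ 1, this is ≤ 134/(7·7n) = (134/49)/n.
So |(5n - 12)/(7n + 10) − (5/7)| < ϵ whenever n > (134/49)/ϵ.
Take N = (134/49)/ϵ. If n > N then |(5n - 12)/(7n + 10) − (5/7)| ≤ (134/49)/n < ϵ.

N = (134/49)/ϵ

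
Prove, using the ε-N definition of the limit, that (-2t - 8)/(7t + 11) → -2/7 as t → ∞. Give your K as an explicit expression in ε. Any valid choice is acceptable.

K = (34/49)/ε

Fix ε > 0. We seek K > 0 such that t > K implies |(-2t - 8)/(7t + 11) + 2/7| < ε.
(-2t - 8)/(7t + 11) + 2/7 = (7(-2t - 8) − (-2)(7t + 11)) / (7(7t + 11)) = -34/(7(7t + 11)).
For t > 0 we have 7t + 11 > 7t, so |(-2t - 8)/(7t + 11) + 2/7| = 34/(7(7t + 11)) < 34/(7·7t) = (34/49)/t.
Thus |(-2t - 8)/(7t + 11) + 2/7| < ε whenever t > (34/49)/ε.
Take K = (34/49)/ε. If t > K then |(-2t - 8)/(7t + 11) + 2/7| < (34/49)/t < ε.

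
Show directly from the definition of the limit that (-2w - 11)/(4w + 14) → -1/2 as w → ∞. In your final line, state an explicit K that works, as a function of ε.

Fix ε > 0. We seek K > 0 such that w > K implies |(-2w - 11)/(4w + 14) + 1/2| < ε.
(-2w - 11)/(4w + 14) + 1/2 = (4(-2w - 11) − (-2)(4w + 14)) / (4(4w + 14)) = -16/(4(4w + 14)).
For w > 0 we have 4w + 14 > 4w, so |(-2w - 11)/(4w + 14) + 1/2| = 16/(4(4w + 14)) < 16/(4·4w) = 1/w.
Thus |(-2w - 11)/(4w + 14) + 1/2| < ε whenever w > 1/ε.
Take K = 1/ε. If w > K then |(-2w - 11)/(4w + 14) + 1/2| < 1/w < ε.

K = 1/ε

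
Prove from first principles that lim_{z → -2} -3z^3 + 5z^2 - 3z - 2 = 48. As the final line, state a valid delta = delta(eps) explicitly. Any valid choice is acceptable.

Let eps > 0. We want delta > 0 such that 0 < |z + 2| < delta implies |(-3z^3 + 5z^2 - 3z - 2) − 48| < eps.
(-3z^3 + 5z^2 - 3z - 2) − 48 = -3z^3 + 5z^2 - 3z - 50 = (z + 2)(-3z^2 + 11z - 25).
So |(-3z^3 + 5z^2 - 3z - 2) − 48| = |z + 2|·|-3z^2 + 11z - 25|.
Require delta ≤ 2. Then |z + 2| < 2 gives |z| < 4, and by the triangle inequality |-3z^2 + 11z - 25| ≤ 3·4^2 + 11·4 + 25 = 117.
Hence |(-3z^3 + 5z^2 - 3z - 2) − 48| ≤ 117|z + 2| < eps provided |z + 2| < eps/117.
Take delta = min(2, eps/117). Then 0 < |z + 2| < delta gives both |z + 2| < 2 and |z + 2| < eps/117, so |(-3z^3 + 5z^2 - 3z - 2) − 48| < eps.

delta = min(2, eps/117)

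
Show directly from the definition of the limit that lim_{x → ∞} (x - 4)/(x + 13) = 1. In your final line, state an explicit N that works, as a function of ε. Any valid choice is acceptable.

N = 17/ε

Let ε > 0. We seek N > 0 such that x > N implies |(x - 4)/(x + 13) − 1| < ε.
(x - 4)/(x + 13) − 1 = ((x - 4) − (x + 13)) / ((x + 13)) = -17/((x + 13)).
For x > 0 we have x + 13 > x, so |(x - 4)/(x + 13) − 1| = 17/((x + 13)) < 17/(x) = 17/x.
Thus |(x - 4)/(x + 13) − 1| < ε whenever x > 17/ε.
Take N = 17/ε. If x > N then |(x - 4)/(x + 13) − 1| < 17/x < ε.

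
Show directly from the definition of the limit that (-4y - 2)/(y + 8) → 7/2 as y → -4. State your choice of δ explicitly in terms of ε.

δ = min(2, (4/15)ε)

Let ε > 0 be given. We want δ > 0 with 0 < |y + 4| < δ ⇒ |(-4y - 2)/(y + 8) − (7/2)| < ε.
Combining over a common denominator, (-4y - 2)/(y + 8) − (7/2) = [(-4y - 2)·4 − 14·(y + 8)] / [4·(y + 8)] = -30(y + 4) / (4(y + 8)).
So |(-4y - 2)/(y + 8) − (7/2)| = 30|y + 4| / (4·|y + 8|).
Restrict δ ≤ 2. Then |y + 4| < 2 gives |y + 8| = |(y + 4) + 4| ≥ 4 − 2 = 2.
Hence |(-4y - 2)/(y + 8) − (7/2)| < 30|y + 4|/(4·2) = (15/4)|y + 4|, which is < ε once |y + 4| < (4/15)ε.
Take δ = min(2, (4/15)ε). Then 0 < |y + 4| < δ forces both bounds, so |(-4y - 2)/(y + 8) − (7/2)| < ε.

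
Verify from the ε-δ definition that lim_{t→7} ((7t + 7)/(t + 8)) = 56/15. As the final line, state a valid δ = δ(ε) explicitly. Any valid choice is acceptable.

Fix ε > 0. We want δ > 0 with 0 < |t − 7| < δ ⇒ |(7t + 7)/(t + 8) − (56/15)| < ε.
Combining over a common denominator, (7t + 7)/(t + 8) − (56/15) = [(7t + 7)·15 − 56·(t + 8)] / [15·(t + 8)] = 49(t − 7) / (15(t + 8)).
So |(7t + 7)/(t + 8) − (56/15)| = 49|t − 7| / (15·|t + 8|).
Restrict δ ≤ 15/2. Then |t − 7| < 15/2 gives |t + 8| = |(t − 7) + 15| ≥ 15 − 15/2 = 15/2.
Hence |(7t + 7)/(t + 8) − (56/15)| < 49|t − 7|/(15·(15/2)) = (98/225)|t − 7|, which is < ε once |t − 7| < (225/98)ε.
Take δ = min(15/2, (225/98)ε). Then 0 < |t − 7| < δ forces both bounds, so |(7t + 7)/(t + 8) − (56/15)| < ε.

δ = min(15/2, (225/98)ε)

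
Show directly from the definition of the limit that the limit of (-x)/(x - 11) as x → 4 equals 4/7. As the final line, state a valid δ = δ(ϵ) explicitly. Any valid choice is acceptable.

Let ϵ > 0 be given. We want δ > 0 with 0 < |x − 4| < δ ⇒ |(-x)/(x - 11) − (4/7)| < ϵ.
Combining over a common denominator, (-x)/(x - 11) − (4/7) = [(-x)·(-7) − (-4)·(x - 11)] / [(-7)·(x - 11)] = 11(x − 4) / ((-7)(x - 11)).
So |(-x)/(x - 11) − (4/7)| = 11|x − 4| / (7·|x − 11|).
Restrict δ ≤ 7/2. Then |x − 4| < 7/2 gives |x − 11| = |(x − 4) + (-7)| ≥ 7 − 7/2 = 7/2.
Hence |(-x)/(x - 11) − (4/7)| < 11|x − 4|/(7·(7/2)) = (22/49)|x − 4|, which is < ϵ once |x − 4| < (49/22)ϵ.
Take δ = min(7/2, (49/22)ϵ). Then 0 < |x − 4| < δ forces both bounds, so |(-x)/(x - 11) − (4/7)| < ϵ.

δ = min(7/2, (49/22)ϵ)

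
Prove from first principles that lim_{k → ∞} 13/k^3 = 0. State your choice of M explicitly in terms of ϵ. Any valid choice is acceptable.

Let ϵ > 0. For k ≥ 1, |13/k^3 − 0| = 13/k^3.
13/k^3 < ϵ ⇔ k^3 > 13/ϵ ⇔ k > (13/ϵ)^{1/3}.
Take M = (13/ϵ)^{1/3}. Then k > M implies 13/k^3 < ϵ.

M = (13/ϵ)^{1/3}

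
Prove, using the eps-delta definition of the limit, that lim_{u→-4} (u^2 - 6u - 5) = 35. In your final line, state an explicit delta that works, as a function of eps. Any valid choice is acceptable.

Let eps > 0. We want delta > 0 such that 0 < |u + 4| < delta implies |(u^2 - 6u - 5) − 35| < eps.
(u^2 - 6u - 5) − 35 = u^2 - 6u - 40 = (u + 4)(u - 10).
So |(u^2 - 6u - 5) − 35| = |u + 4|·|u - 10|.
Require delta ≤ 2. Then |u + 4| < 2 gives |u| < 6, and by the triangle inequality |u - 10| ≤ 6 + 10 = 16.
Hence |(u^2 - 6u - 5) − 35| ≤ 16|u + 4| < eps provided |u + 4| < eps/16.
Choosing delta = min(2, eps/16) ensures both conditions, hence |(u^2 - 6u - 5) − 35| < eps.

delta = min(2, eps/16)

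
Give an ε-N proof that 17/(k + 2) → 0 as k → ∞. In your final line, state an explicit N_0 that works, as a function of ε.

Suppose ε > 0. For k ≥ 1, |17/(k + 2) − 0| = 17/(k + 2) ≤ 17/k.
We need 17/k < ε, i.e. k > 17/ε.
Take N_0 = 17/ε. If k > N_0 then |17/(k + 2)| ≤ 17/k < ε.

N_0 = 17/ε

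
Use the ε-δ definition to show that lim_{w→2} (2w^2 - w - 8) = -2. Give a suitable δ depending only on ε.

δ = min(1, ε/9)

Let ε > 0. We want δ > 0 such that 0 < |w − 2| < δ implies |(2w^2 - w - 8) + 2| < ε.
(2w^2 - w - 8) + 2 = 2w^2 - w - 6 = (w − 2)(2w + 3).
So |(2w^2 - w - 8) + 2| = |w − 2|·|2w + 3|.
Assume first that |w − 2| < 1, so |w| < 3. Then |2w + 3| ≤ 2·3 + 3 = 9.
Hence |(2w^2 - w - 8) + 2| ≤ 9|w − 2| < ε provided |w − 2| < ε/9.
Take δ = min(1, ε/9). Then 0 < |w − 2| < δ gives both |w − 2| < 1 and |w − 2| < ε/9, so |(2w^2 - w - 8) + 2| < ε.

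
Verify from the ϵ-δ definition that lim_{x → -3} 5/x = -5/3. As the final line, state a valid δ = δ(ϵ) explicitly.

δ = min(3/2, (9/10)ϵ)

Suppose ϵ > 0. We seek δ > 0 such that 0 < |x + 3| < δ implies |5/x + 5/3| < ϵ.
|5/x + 5/3| = 5·|-3 − x|/(3·|x|) = 5|x + 3|/(3|x|).
Require δ ≤ 3/2 so that |x| > 3 − 3/2 = 3/2, hence 3|x| > 9/2.
Then |5/x + 5/3| < 5|x + 3|/(9/2), which is < ϵ when |x + 3| < (9/10)ϵ.
Take δ = min(3/2, (9/10)ϵ). Then 0 < |x + 3| < δ gives both |x + 3| < 3/2 and |x + 3| < (9/10)ϵ, so |5/x + 5/3| < ϵ.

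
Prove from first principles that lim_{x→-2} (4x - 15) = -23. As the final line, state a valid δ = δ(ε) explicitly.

δ = ε/4

Let ε > 0. We need δ > 0 so that 0 < |x + 2| < δ implies |(4x - 15) + 23| < ε.
Since (4x - 15) + 23 = 4(x + 2), we have |(4x - 15) + 23| = 4|x + 2|.
So 4|x + 2| < ε exactly when |x + 2| < ε/4.
Take δ = ε/4. If 0 < |x + 2| < δ then |(4x - 15) + 23| = 4|x + 2| < 4·(ε/4) = ε.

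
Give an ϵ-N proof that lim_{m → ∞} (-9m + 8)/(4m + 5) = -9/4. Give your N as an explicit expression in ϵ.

N = (77/16)/ϵ

Suppose ϵ > 0. For m ≥ 1, |(-9m + 8)/(4m + 5) + 9/4| = |77|/(4(4m + 5)) = 77/(4(4m + 5)).
Since 4m + 5 ≥ 4m for m ≥ 1, this is ≤ 77/(4·4m) = (77/16)/m.
So |(-9m + 8)/(4m + 5) + 9/4| < ϵ whenever m > (77/16)/ϵ.
Take N = (77/16)/ϵ. If m > N then |(-9m + 8)/(4m + 5) + 9/4| ≤ (77/16)/m < ϵ.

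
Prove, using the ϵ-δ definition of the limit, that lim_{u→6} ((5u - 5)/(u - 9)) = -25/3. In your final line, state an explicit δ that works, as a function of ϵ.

Let ϵ > 0. We want δ > 0 with 0 < |u − 6| < δ ⇒ |(5u - 5)/(u - 9) + 25/3| < ϵ.
Combining over a common denominator, (5u - 5)/(u - 9) + 25/3 = [(5u - 5)·(-3) − 25·(u - 9)] / [(-3)·(u - 9)] = -40(u − 6) / ((-3)(u - 9)).
So |(5u - 5)/(u - 9) + 25/3| = 40|u − 6| / (3·|u − 9|).
Require δ ≤ 3/2, so |u − 9| ≥ |-3| − |u − 6| > 3 − 3/2 = 3/2.
Hence |(5u - 5)/(u - 9) + 25/3| < 40|u − 6|/(3·(3/2)) = (80/9)|u − 6|, which is < ϵ once |u − 6| < (9/80)ϵ.
Take δ = min(3/2, (9/80)ϵ). Then 0 < |u − 6| < δ forces both bounds, so |(5u - 5)/(u - 9) + 25/3| < ϵ.

δ = min(3/2, (9/80)ϵ)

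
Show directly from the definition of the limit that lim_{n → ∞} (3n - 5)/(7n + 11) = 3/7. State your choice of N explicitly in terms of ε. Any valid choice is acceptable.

Suppose ε > 0. For n ≥ 1, |(3n - 5)/(7n + 11) − (3/7)| = |-68|/(7(7n + 11)) = 68/(7(7n + 11)).
Since 7n + 11 ≥ 7n for n ≥ 1, this is ≤ 68/(7·7n) = (68/49)/n.
So |(3n - 5)/(7n + 11) − (3/7)| < ε whenever n > (68/49)/ε.
Take N = (68/49)/ε. If n > N then |(3n - 5)/(7n + 11) − (3/7)| ≤ (68/49)/n < ε.

N = (68/49)/ε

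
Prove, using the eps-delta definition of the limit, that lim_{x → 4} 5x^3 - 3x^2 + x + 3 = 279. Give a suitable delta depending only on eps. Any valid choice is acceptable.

delta = min(1, eps/279)

Suppose eps > 0. We want delta > 0 such that 0 < |x − 4| < delta implies |(5x^3 - 3x^2 + x + 3) − 279| < eps.
(5x^3 - 3x^2 + x + 3) − 279 = 5x^3 - 3x^2 + x - 276 = (x − 4)(5x^2 + 17x + 69).
So |(5x^3 - 3x^2 + x + 3) − 279| = |x − 4|·|5x^2 + 17x + 69|.
Require delta ≤ 1. Then |x − 4| < 1 gives |x| < 5, and by the triangle inequality |5x^2 + 17x + 69| ≤ 5·5^2 + 17·5 + 69 = 279.
Hence |(5x^3 - 3x^2 + x + 3) − 279| ≤ 279|x − 4| < eps provided |x − 4| < eps/279.
Take delta = min(1, eps/279). Then 0 < |x − 4| < delta gives both |x − 4| < 1 and |x − 4| < eps/279, so |(5x^3 - 3x^2 + x + 3) − 279| < eps.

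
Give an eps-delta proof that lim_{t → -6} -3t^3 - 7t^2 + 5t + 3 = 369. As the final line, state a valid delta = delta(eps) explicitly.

delta = min(1, eps/285)

Let eps > 0. We want delta > 0 such that 0 < |t + 6| < delta implies |(-3t^3 - 7t^2 + 5t + 3) − 369| < eps.
(-3t^3 - 7t^2 + 5t + 3) − 369 = -3t^3 - 7t^2 + 5t - 366 = (t + 6)(-3t^2 + 11t - 61).
So |(-3t^3 - 7t^2 + 5t + 3) − 369| = |t + 6|·|-3t^2 + 11t - 61|.
Require delta ≤ 1. Then |t + 6| < 1 gives |t| < 7, and by the triangle inequality |-3t^2 + 11t - 61| ≤ 3·7^2 + 11·7 + 61 = 285.
Hence |(-3t^3 - 7t^2 + 5t + 3) − 369| ≤ 285|t + 6| < eps provided |t + 6| < eps/285.
Choosing delta = min(1, eps/285) ensures both conditions, hence |(-3t^3 - 7t^2 + 5t + 3) − 369| < eps.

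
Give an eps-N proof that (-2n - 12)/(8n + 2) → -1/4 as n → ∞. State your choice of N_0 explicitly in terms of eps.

Let eps > 0 be given. For n ≥ 1, |(-2n - 12)/(8n + 2) + 1/4| = |-92|/(8(8n + 2)) = 92/(8(8n + 2)).
Since 8n + 2 ≥ 8n for n ≥ 1, this is ≤ 92/(8·8n) = (23/16)/n.
So |(-2n - 12)/(8n + 2) + 1/4| < eps whenever n > (23/16)/eps.
Take N_0 = (23/16)/eps. If n > N_0 then |(-2n - 12)/(8n + 2) + 1/4| ≤ (23/16)/n < eps.

N_0 = (23/16)/eps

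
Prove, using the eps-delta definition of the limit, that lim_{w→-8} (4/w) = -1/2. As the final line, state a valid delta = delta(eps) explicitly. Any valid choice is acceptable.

delta = min(4, 8eps)

Let eps > 0. We seek delta > 0 such that 0 < |w + 8| < delta implies |4/w + 1/2| < eps.
|4/w + 1/2| = 4·|-8 − w|/(8·|w|) = 4|w + 8|/(8|w|).
Require delta ≤ 4 so that |w| > 8 − 4 = 4, hence 8|w| > 32.
Then |4/w + 1/2| < 4|w + 8|/32, which is < eps when |w + 8| < 8eps.
Take delta = min(4, 8eps). Then 0 < |w + 8| < delta gives both |w + 8| < 4 and |w + 8| < 8eps, so |4/w + 1/2| < eps.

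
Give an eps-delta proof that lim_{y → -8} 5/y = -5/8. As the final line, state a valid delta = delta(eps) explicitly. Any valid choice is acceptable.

delta = min(4, (32/5)eps)

Let eps > 0. We seek delta > 0 such that 0 < |y + 8| < delta implies |5/y + 5/8| < eps.
|5/y + 5/8| = 5·|-8 − y|/(8·|y|) = 5|y + 8|/(8|y|).
Require delta ≤ 4 so that |y| > 8 − 4 = 4, hence 8|y| > 32.
Then |5/y + 5/8| < 5|y + 8|/32, which is < eps when |y + 8| < (32/5)eps.
Take delta = min(4, (32/5)eps). Then 0 < |y + 8| < delta gives both |y + 8| < 4 and |y + 8| < (32/5)eps, so |5/y + 5/8| < eps.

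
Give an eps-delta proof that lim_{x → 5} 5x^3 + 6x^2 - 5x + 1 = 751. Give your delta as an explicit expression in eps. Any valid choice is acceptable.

delta = min(1, eps/516)

Let eps > 0. We want delta > 0 such that 0 < |x − 5| < delta implies |(5x^3 + 6x^2 - 5x + 1) − 751| < eps.
(5x^3 + 6x^2 - 5x + 1) − 751 = 5x^3 + 6x^2 - 5x - 750 = (x − 5)(5x^2 + 31x + 150).
So |(5x^3 + 6x^2 - 5x + 1) − 751| = |x − 5|·|5x^2 + 31x + 150|.
Require delta ≤ 1. Then |x − 5| < 1 gives |x| < 6, and by the triangle inequality |5x^2 + 31x + 150| ≤ 5·6^2 + 31·6 + 150 = 516.
Hence |(5x^3 + 6x^2 - 5x + 1) − 751| ≤ 516|x − 5| < eps provided |x − 5| < eps/516.
Take delta = min(1, eps/516). Then 0 < |x − 5| < delta gives both |x − 5| < 1 and |x − 5| < eps/516, so |(5x^3 + 6x^2 - 5x + 1) − 751| < eps.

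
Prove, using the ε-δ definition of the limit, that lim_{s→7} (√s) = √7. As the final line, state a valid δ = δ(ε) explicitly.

δ = min(7, √7·ε)

Fix ε > 0. We want δ > 0 such that 0 < |s − 7| < δ implies |√s − √7| < ε.
Multiplying by the conjugate, |√s − √7| = |s − 7|/(√s + √7).
Restrict δ ≤ 7 so that |s − 7| < 7 forces s > 0, and then √s + √7 > √7.
Hence |√s − √7| < |s − 7|/√7, which is < ε once |s − 7| < √7·ε.
Take δ = min(7, √7·ε). If 0 < |s − 7| < δ then s > 0 and |√s − √7| < |s − 7|/√7 < ε.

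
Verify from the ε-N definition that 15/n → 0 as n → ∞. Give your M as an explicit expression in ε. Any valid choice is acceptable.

M = 15/ε

Let ε > 0 be given. For n ≥ 1, |15/n − 0| = 15/(n) ≤ 15/n.
We need 15/n < ε, i.e. n > 15/ε.
Take M = 15/ε. If n > M then |15/n| ≤ 15/n < ε.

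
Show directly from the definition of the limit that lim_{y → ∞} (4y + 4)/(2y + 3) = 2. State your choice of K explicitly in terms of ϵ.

K = 1/ϵ

Let ϵ > 0 be given. We seek K > 0 such that y > K implies |(4y + 4)/(2y + 3) − 2| < ϵ.
(4y + 4)/(2y + 3) − 2 = (2(4y + 4) − 4(2y + 3)) / (2(2y + 3)) = -4/(2(2y + 3)).
For y > 0 we have 2y + 3 > 2y, so |(4y + 4)/(2y + 3) − 2| = 4/(2(2y + 3)) < 4/(2·2y) = 1/y.
Thus |(4y + 4)/(2y + 3) − 2| < ϵ whenever y > 1/ϵ.
Take K = 1/ϵ. If y > K then |(4y + 4)/(2y + 3) − 2| < 1/y < ϵ.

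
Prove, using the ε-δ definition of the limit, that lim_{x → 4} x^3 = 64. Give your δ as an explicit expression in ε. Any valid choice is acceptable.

Let ε > 0. We seek δ > 0 with 0 < |x − 4| < δ ⇒ |x^3 − 64| < ε.
Factor: x^3 − 64 = (x − 4)(x^2 + 4x + 16), so |x^3 − 64| = |x − 4|·|x^2 + 4x + 16|.
Impose δ ≤ 1 so that |x| < 5; then |x^2 + 4x + 16| ≤ 61.
Hence |x^3 − 64| ≤ 61|x − 4|, which is < ε once |x − 4| < ε/61.
Take δ = min(1, ε/61). If 0 < |x − 4| < δ then both bounds hold and |x^3 − 64| ≤ 61|x − 4| < 61·(ε/61) = ε.

δ = min(1, ε/61)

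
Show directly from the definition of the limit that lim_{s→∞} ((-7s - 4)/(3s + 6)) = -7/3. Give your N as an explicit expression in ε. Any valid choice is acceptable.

N = (10/3)/ε

Suppose ε > 0. We seek N > 0 such that s > N implies |(-7s - 4)/(3s + 6) + 7/3| < ε.
(-7s - 4)/(3s + 6) + 7/3 = (3(-7s - 4) − (-7)(3s + 6)) / (3(3s + 6)) = 30/(3(3s + 6)).
For s > 0 we have 3s + 6 > 3s, so |(-7s - 4)/(3s + 6) + 7/3| = 30/(3(3s + 6)) < 30/(3·3s) = (10/3)/s.
Thus |(-7s - 4)/(3s + 6) + 7/3| < ε whenever s > (10/3)/ε.
Take N = (10/3)/ε. If s > N then |(-7s - 4)/(3s + 6) + 7/3| < (10/3)/s < ε.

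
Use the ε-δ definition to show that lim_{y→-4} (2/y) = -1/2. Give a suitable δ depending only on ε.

Let ε > 0 be given. We seek δ > 0 such that 0 < |y + 4| < δ implies |2/y + 1/2| < ε.
|2/y + 1/2| = 2·|-4 − y|/(4·|y|) = 2|y + 4|/(4|y|).
Restrict δ ≤ 2. Then |y + 4| < 2 gives |y| > 2, so 4|y| > 8.
Then |2/y + 1/2| < 2|y + 4|/8, which is < ε when |y + 4| < 4ε.
Take δ = min(2, 4ε). Then 0 < |y + 4| < δ gives both |y + 4| < 2 and |y + 4| < 4ε, so |2/y + 1/2| < ε.

δ = min(2, 4ε)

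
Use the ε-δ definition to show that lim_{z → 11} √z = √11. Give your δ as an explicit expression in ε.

δ = min(11, √11·ε)

Suppose ε > 0. We want δ > 0 such that 0 < |z − 11| < δ implies |√z − √11| < ε.
Multiplying by the conjugate, |√z − √11| = |z − 11|/(√z + √11).
Restrict δ ≤ 11 so that |z − 11| < 11 forces z > 0, and then √z + √11 > √11.
Hence |√z − √11| < |z − 11|/√11, which is < ε once |z − 11| < √11·ε.
Take δ = min(11, √11·ε). If 0 < |z − 11| < δ then z > 0 and |√z − √11| < |z − 11|/√11 < ε.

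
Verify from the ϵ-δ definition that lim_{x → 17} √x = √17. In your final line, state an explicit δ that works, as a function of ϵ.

Fix ϵ > 0. We want δ > 0 such that 0 < |x − 17| < δ implies |√x − √17| < ϵ.
Rationalise: √x − √17 = (x − 17)/(√x + √17), so |√x − √17| = |x − 17|/(√x + √17).
Restrict δ ≤ 17 so that |x − 17| < 17 forces x > 0, and then √x + √17 > √17.
Hence |√x − √17| < |x − 17|/√17, which is < ϵ once |x − 17| < √17·ϵ.
Take δ = min(17, √17·ϵ). If 0 < |x − 17| < δ then x > 0 and |√x − √17| < |x − 17|/√17 < ϵ.

δ = min(17, √17·ϵ)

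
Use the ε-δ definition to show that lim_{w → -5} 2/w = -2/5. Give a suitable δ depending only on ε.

Let ε > 0. We seek δ > 0 such that 0 < |w + 5| < δ implies |2/w + 2/5| < ε.
|2/w + 2/5| = 2·|-5 − w|/(5·|w|) = 2|w + 5|/(5|w|).
Require δ ≤ 5/2 so that |w| > 5 − 5/2 = 5/2, hence 5|w| > 25/2.
Then |2/w + 2/5| < 2|w + 5|/(25/2), which is < ε when |w + 5| < (25/4)ε.
Take δ = min(5/2, (25/4)ε). Then 0 < |w + 5| < δ gives both |w + 5| < 5/2 and |w + 5| < (25/4)ε, so |2/w + 2/5| < ε.

δ = min(5/2, (25/4)ε)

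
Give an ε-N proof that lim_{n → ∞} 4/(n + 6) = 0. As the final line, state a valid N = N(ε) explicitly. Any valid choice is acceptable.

N = 4/ε

Suppose ε > 0. For n ≥ 1, |4/(n + 6) − 0| = 4/(n + 6) ≤ 4/n.
We need 4/n < ε, i.e. n > 4/ε.
Take N = 4/ε. If n > N then |4/(n + 6)| ≤ 4/n < ε.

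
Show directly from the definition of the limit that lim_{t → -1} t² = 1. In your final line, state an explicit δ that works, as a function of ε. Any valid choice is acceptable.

Let ε > 0. We seek δ > 0 with 0 < |t + 1| < δ ⇒ |t² − 1| < ε.
Factor: t² − 1 = (t + 1)(t - 1), so |t² − 1| = |t + 1|·|t - 1|.
Restrict δ ≤ 2. Then |t + 1| < 2 gives |t| < 3, so by the triangle inequality |t - 1| ≤ 3 + 1 = 4.
Hence |t² − 1| ≤ 4|t + 1|, which is < ε once |t + 1| < ε/4.
Take δ = min(2, ε/4). If 0 < |t + 1| < δ then both bounds hold and |t² − 1| ≤ 4|t + 1| < 4·(ε/4) = ε.

δ = min(2, ε/4)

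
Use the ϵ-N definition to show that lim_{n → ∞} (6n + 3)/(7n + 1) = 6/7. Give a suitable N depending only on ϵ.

N = (15/49)/ϵ

Suppose ϵ > 0. For n ≥ 1, |(6n + 3)/(7n + 1) − (6/7)| = |15|/(7(7n + 1)) = 15/(7(7n + 1)).
Since 7n + 1 ≥ 7n for n ≥ 1, this is ≤ 15/(7·7n) = (15/49)/n.
So |(6n + 3)/(7n + 1) − (6/7)| < ϵ whenever n > (15/49)/ϵ.
Take N = (15/49)/ϵ. If n > N then |(6n + 3)/(7n + 1) − (6/7)| ≤ (15/49)/n < ϵ.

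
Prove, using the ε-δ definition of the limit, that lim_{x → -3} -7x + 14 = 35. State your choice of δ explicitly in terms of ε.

Suppose ε > 0. We need δ > 0 so that 0 < |x + 3| < δ implies |(-7x + 14) − 35| < ε.
|(-7x + 14) − 35| = |-7x - 21| = 7|x + 3|.
Thus it suffices that |x + 3| < ε/7.
Take δ = ε/7. If 0 < |x + 3| < δ then |(-7x + 14) − 35| = 7|x + 3| < 7·(ε/7) = ε.

δ = ε/7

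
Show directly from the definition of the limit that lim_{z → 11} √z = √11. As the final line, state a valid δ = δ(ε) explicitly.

δ = min(11, √11·ε)

Let ε > 0 be given. We want δ > 0 such that 0 < |z − 11| < δ implies |√z − √11| < ε.
Multiplying by the conjugate, |√z − √11| = |z − 11|/(√z + √11).
Restrict δ ≤ 11 so that |z − 11| < 11 forces z > 0, and then √z + √11 > √11.
Hence |√z − √11| < |z − 11|/√11, which is < ε once |z − 11| < √11·ε.
Take δ = min(11, √11·ε). If 0 < |z − 11| < δ then z > 0 and |√z − √11| < |z − 11|/√11 < ε.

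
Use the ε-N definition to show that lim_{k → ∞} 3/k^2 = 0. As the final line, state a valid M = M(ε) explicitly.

Let ε > 0 be given. For k ≥ 1, |3/k^2 − 0| = 3/k^2.
3/k^2 < ε ⇔ k^2 > 3/ε ⇔ k > (3/ε)^{1/2}.
Take M = (3/ε)^{1/2}. Then k > M implies 3/k^2 < ε.

M = (3/ε)^{1/2}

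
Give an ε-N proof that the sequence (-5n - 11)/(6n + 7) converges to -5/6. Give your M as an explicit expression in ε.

M = (31/36)/ε

Fix ε > 0. For n ≥ 1, |(-5n - 11)/(6n + 7) + 5/6| = |-31|/(6(6n + 7)) = 31/(6(6n + 7)).
Since 6n + 7 ≥ 6n for n ≥ 1, this is ≤ 31/(6·6n) = (31/36)/n.
So |(-5n - 11)/(6n + 7) + 5/6| < ε whenever n > (31/36)/ε.
Take M = (31/36)/ε. If n > M then |(-5n - 11)/(6n + 7) + 5/6| ≤ (31/36)/n < ε.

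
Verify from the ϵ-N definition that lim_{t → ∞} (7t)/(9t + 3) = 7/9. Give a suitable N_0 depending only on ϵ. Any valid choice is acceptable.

N_0 = (7/27)/ϵ

Let ϵ > 0. We seek N_0 > 0 such that t > N_0 implies |(7t)/(9t + 3) − (7/9)| < ϵ.
(7t)/(9t + 3) − (7/9) = (9(7t) − 7(9t + 3)) / (9(9t + 3)) = -21/(9(9t + 3)).
For t > 0 we have 9t + 3 > 9t, so |(7t)/(9t + 3) − (7/9)| = 21/(9(9t + 3)) < 21/(9·9t) = (7/27)/t.
Thus |(7t)/(9t + 3) − (7/9)| < ϵ whenever t > (7/27)/ϵ.
Take N_0 = (7/27)/ϵ. If t > N_0 then |(7t)/(9t + 3) − (7/9)| < (7/27)/t < ϵ.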